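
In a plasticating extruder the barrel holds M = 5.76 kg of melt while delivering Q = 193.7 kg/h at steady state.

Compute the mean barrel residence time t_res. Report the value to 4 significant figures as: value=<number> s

Convert throughput: Q = 193.7 kg/h = 193.7/3600 = 0.0538056 kg/s
t_res = M / Q_s = 5.76 / 0.0538056 = 107.052 s

value=107.1 s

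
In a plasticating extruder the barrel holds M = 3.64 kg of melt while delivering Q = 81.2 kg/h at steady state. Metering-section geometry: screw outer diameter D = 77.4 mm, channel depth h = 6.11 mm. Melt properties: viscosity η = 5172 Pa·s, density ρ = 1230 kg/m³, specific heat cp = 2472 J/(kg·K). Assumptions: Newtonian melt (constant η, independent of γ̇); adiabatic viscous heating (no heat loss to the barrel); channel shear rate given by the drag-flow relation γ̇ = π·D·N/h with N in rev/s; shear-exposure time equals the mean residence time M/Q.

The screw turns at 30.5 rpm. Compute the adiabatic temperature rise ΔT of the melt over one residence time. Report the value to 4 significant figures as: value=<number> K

value=112.3 K

Convert throughput: Q = 81.2 kg/h = 81.2/3600 = 0.0225556 kg/s
t_res = M / Q_s = 3.64 ÷ 0.0225556 = 161.379 s
Geometry in metres: D = 77.4 mm → 0.0774 m, h = 6.11 mm → 0.00611 m; screw speed N = 30.5 rpm = 0.508333 rev/s
γ̇ = π D N / h = (π)(0.0774)(0.508333) / 0.00611 = 20.2301 s⁻¹
ΔT = η·γ̇²·t_res / (ρ·cp) = 5172 · (20.2301)² · 161.379 / (1230 · 2472) = 112.344 K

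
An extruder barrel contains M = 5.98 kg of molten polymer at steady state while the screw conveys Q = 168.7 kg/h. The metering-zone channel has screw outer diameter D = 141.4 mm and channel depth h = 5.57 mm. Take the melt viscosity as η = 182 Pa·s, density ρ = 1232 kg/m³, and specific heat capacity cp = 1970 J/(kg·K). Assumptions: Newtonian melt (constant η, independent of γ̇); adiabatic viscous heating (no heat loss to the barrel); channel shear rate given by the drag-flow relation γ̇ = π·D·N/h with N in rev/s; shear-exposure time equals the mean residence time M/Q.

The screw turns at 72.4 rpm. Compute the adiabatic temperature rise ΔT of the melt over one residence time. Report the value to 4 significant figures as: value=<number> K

Throughput in SI: Q_s = 168.7 kg/h ÷ 3600 s/h = 0.0468611 kg/s
t_res = M / Q_s = 5.98 / 0.0468611 = 127.611 s
D = 141.4 mm = 0.1414 m;  h = 5.57 mm = 0.00557 m;  N = 72.4 rpm / 60 = 1.20667 rev/s
Shear rate: γ̇ = πDN/h = π·0.1414·1.20667/0.00557 = 96.2346 s⁻¹
ΔT = η·γ̇²·t_res/(ρ·cp) = [182 × 96.2346² × 127.611] / [1232 × 1970] = 88.6229 K

value=88.62 K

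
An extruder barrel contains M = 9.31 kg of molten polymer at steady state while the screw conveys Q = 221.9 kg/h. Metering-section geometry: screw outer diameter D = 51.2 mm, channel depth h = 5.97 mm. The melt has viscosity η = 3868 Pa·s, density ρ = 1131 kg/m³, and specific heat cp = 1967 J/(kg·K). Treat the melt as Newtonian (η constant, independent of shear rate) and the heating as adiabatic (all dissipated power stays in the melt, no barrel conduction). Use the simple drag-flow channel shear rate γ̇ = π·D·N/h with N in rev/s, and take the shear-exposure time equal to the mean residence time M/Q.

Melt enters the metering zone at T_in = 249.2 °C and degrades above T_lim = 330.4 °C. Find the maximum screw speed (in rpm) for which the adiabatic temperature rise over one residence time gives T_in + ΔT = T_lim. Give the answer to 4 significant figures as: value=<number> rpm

value=39.16 rpm

Q_s = Q / 3600 = 221.9 / 3600 = 0.0616389 kg/s
Mean residence time: t_res = M/Q_s = 9.31 kg / 0.0616389 kg/s = 151.041 s
Convert to metres: D = 0.0512 m, h = 0.00597 m
ΔT_a = T_lim − T_in = 330.4 − 249.2 = 81.2 K
γ̇_max² = ΔT_a·ρ·cp / (η·t_res) = [81.2 × 1131 × 1967] / [3868 × 151.041] = 309.202 s⁻²
Take the square root: γ̇_max = √(309.202) = 17.5841 s⁻¹
N_max = γ̇_max h / (πD) = 17.5841·0.00597/(π·0.0512) = 0.652642 rev/s → ×60 = 39.1585 rpm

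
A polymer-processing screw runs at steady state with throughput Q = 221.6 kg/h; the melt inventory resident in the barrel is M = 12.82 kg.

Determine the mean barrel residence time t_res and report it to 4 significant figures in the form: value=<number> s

Throughput in SI: Q_s = 221.6 kg/h ÷ 3600 s/h = 0.0615556 kg/s
t_res = M / Q_s = 12.82 ÷ 0.0615556 = 208.267 s

value=208.3 s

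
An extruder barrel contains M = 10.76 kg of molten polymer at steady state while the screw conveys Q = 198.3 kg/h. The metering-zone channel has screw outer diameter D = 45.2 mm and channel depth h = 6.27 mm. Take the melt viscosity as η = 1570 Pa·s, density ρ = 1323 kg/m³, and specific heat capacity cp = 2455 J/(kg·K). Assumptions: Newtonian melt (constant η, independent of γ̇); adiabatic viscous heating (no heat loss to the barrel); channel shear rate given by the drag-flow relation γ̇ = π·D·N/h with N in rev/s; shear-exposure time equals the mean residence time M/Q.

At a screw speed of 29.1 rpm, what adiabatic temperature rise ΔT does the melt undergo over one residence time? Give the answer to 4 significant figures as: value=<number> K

Q_s = Q / 3600 = 198.3 / 3600 = 0.0550833 kg/s
t_res = M / Q_s = 10.76 / 0.0550833 = 195.34 s
Geometry in metres: D = 45.2 mm → 0.0452 m, h = 6.27 mm → 0.00627 m; screw speed N = 29.1 rpm = 0.485 rev/s
Shear rate: γ̇ = πDN/h = π·0.0452·0.485/0.00627 = 10.9841 s⁻¹
ΔT = η·γ̇²·t_res/(ρ·cp) = [1570 × 10.9841² × 195.34] / [1323 × 2455] = 11.3921 K

value=11.39 K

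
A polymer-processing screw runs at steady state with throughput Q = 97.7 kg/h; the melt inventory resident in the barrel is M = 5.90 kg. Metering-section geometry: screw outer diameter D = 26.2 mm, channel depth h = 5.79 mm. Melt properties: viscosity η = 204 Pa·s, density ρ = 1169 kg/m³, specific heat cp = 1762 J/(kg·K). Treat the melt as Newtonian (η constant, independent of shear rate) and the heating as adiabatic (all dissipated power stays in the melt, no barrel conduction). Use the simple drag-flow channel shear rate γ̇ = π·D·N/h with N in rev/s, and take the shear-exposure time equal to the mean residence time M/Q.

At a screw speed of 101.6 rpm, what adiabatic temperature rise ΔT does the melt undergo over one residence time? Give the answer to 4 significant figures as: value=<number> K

value=12.48 K

Convert throughput: Q = 97.7 kg/h = 97.7/3600 = 0.0271389 kg/s
t_res = M / Q_s = 5.90 ÷ 0.0271389 = 217.4 s
Geometry in metres: D = 26.2 mm → 0.0262 m, h = 5.79 mm → 0.00579 m; screw speed N = 101.6 rpm = 1.69333 rev/s
γ̇ = π·D·N / h = π · 0.0262 · 1.69333 / 0.00579 = 24.0722 s⁻¹
Adiabatic rise: ΔT = η γ̇² t_res / (ρ cp) = 204·(24.0722)²·217.4 / (1169·1762) = 12.4767 K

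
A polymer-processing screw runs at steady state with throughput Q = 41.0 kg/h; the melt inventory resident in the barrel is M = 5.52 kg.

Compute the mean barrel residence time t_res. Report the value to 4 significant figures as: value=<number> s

Throughput in SI: Q_s = 41.0 kg/h ÷ 3600 s/h = 0.0113889 kg/s
t_res = M / Q_s = 5.52 ÷ 0.0113889 = 484.683 s

value=484.7 s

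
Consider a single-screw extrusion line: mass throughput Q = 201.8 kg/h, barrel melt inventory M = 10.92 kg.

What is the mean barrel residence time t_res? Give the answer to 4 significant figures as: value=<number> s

Convert throughput: Q = 201.8 kg/h = 201.8/3600 = 0.0560556 kg/s
t_res = M / Q_s = 10.92 / 0.0560556 = 194.807 s

value=194.8 s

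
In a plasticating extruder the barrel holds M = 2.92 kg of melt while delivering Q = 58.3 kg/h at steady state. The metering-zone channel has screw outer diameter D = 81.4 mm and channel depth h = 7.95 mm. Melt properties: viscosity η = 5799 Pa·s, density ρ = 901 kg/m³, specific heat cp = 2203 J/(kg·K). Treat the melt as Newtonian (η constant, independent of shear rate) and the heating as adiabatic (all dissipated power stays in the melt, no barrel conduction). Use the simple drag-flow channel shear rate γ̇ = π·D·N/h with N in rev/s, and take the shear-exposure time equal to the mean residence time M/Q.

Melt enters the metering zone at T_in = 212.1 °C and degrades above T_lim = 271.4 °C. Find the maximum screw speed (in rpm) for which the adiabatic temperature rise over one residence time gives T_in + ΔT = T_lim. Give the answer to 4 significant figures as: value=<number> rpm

Convert throughput: Q = 58.3 kg/h = 58.3/3600 = 0.0161944 kg/s
Mean residence time: t_res = M/Q_s = 2.92 kg / 0.0161944 kg/s = 180.309 s
Convert to metres: D = 0.0814 m, h = 0.00795 m
Allowable rise: ΔT_a = T_lim − T_in = 271.4 − 212.1 = 59.3 K
γ̇_max² = ΔT_a·ρ·cp / (η·t_res) = [59.3 × 901 × 2203] / [5799 × 180.309] = 112.57 s⁻²
γ̇_max = √112.57 = 10.6099 s⁻¹
Solve γ̇ = πDN/h for N: N_max = γ̇_max·h/(π·D) = 10.6099 × 0.00795 / (π × 0.0814) = 0.329841 rev/s = 19.7905 rpm

value=19.79 rpm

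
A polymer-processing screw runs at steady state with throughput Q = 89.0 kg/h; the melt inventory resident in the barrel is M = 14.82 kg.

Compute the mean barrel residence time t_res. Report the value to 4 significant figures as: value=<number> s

value=599.5 s

Throughput in SI: Q_s = 89.0 kg/h ÷ 3600 s/h = 0.0247222 kg/s
t_res = M / Q_s = 14.82 / 0.0247222 = 599.461 s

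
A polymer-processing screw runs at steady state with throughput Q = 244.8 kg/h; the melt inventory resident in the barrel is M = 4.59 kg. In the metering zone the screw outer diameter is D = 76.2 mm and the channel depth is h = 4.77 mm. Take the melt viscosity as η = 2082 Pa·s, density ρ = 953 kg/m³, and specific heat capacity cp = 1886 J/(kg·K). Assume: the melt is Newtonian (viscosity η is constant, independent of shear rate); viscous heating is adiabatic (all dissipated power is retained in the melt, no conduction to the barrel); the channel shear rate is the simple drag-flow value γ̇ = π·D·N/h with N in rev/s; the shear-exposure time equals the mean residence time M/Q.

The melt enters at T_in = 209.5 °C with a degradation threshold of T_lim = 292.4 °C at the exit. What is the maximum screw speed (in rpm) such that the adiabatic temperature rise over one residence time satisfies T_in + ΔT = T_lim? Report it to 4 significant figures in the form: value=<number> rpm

Convert throughput: Q = 244.8 kg/h = 244.8/3600 = 0.068 kg/s
t_res = M / Q_s = 4.59 / 0.068 = 67.5 s
D = 76.2 mm = 0.0762 m;  h = 4.77 mm = 0.00477 m
ΔT_a = T_lim − T_in = 292.4 − 209.5 = 82.9 K
Invert ΔT = ηγ̇²t_res/(ρcp) for γ̇: γ̇_max² = ΔT_a ρ cp / (η t_res) = 82.9·953·1886 / (2082·67.5) = 1060.24 s⁻²
γ̇_max = √1060.24 = 32.5613 s⁻¹
N_max = γ̇_max·h / (π·D) = 32.5613 · 0.00477 / (π · 0.0762) = 0.648807 rev/s = 38.9284 rpm

value=38.93 rpm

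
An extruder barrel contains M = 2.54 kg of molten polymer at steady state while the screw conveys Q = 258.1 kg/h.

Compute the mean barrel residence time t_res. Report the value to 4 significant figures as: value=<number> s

Q_s = Q / 3600 = 258.1 / 3600 = 0.0716944 kg/s
t_res = M / Q_s = 2.54 / 0.0716944 = 35.4281 s

value=35.43 s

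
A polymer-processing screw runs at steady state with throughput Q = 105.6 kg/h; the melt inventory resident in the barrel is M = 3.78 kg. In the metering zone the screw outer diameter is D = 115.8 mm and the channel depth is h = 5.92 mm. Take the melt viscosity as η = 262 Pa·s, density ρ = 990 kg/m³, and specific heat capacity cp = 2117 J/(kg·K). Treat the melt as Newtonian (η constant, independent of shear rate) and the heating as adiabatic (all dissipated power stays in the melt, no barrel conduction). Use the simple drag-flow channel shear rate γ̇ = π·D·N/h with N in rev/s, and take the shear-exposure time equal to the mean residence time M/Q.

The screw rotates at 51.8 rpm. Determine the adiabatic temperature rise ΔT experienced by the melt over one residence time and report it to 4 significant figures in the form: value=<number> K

value=45.34 K

Throughput in SI: Q_s = 105.6 kg/h ÷ 3600 s/h = 0.0293333 kg/s
t_res = M / Q_s = 3.78 / 0.0293333 = 128.864 s
Geometry in metres: D = 115.8 mm → 0.1158 m, h = 5.92 mm → 0.00592 m; screw speed N = 51.8 rpm = 0.863333 rev/s
γ̇ = π D N / h = (π)(0.1158)(0.863333) / 0.00592 = 53.0536 s⁻¹
Adiabatic rise: ΔT = η γ̇² t_res / (ρ cp) = 262·(53.0536)²·128.864 / (990·2117) = 45.3426 K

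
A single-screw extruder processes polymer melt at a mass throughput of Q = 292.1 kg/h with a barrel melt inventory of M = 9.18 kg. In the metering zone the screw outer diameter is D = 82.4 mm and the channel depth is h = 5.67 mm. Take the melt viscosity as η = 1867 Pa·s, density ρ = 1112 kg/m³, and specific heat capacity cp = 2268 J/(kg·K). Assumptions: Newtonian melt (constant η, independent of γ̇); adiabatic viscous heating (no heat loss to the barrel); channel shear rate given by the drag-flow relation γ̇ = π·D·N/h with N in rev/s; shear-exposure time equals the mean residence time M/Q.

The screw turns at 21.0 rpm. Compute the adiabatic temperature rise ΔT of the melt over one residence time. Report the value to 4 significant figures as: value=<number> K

Q_s = Q / 3600 = 292.1 / 3600 = 0.0811389 kg/s
t_res = M / Q_s = 9.18 ÷ 0.0811389 = 113.139 s
Convert to SI: D = 0.0824 m, h = 0.00567 m, N = 21.0/60 = 0.35 rev/s
Shear rate: γ̇ = πDN/h = π·0.0824·0.35/0.00567 = 15.9795 s⁻¹
Adiabatic rise: ΔT = η γ̇² t_res / (ρ cp) = 1867·(15.9795)²·113.139 / (1112·2268) = 21.3862 K

value=21.39 K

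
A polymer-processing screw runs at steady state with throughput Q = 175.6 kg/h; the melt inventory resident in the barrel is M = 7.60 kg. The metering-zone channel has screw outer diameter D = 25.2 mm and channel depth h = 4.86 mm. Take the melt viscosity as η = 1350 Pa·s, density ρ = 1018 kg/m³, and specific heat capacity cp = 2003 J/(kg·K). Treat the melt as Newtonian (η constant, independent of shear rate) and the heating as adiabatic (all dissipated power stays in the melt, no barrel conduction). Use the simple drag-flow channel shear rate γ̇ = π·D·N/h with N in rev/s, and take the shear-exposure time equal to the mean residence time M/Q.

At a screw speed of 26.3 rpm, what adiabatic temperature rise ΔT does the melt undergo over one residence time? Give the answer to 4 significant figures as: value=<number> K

Q_s = Q / 3600 = 175.6 / 3600 = 0.0487778 kg/s
Mean residence time: t_res = M/Q_s = 7.60 kg / 0.0487778 kg/s = 155.809 s
Geometry in metres: D = 25.2 mm → 0.0252 m, h = 4.86 mm → 0.00486 m; screw speed N = 26.3 rpm = 0.438333 rev/s
γ̇ = π D N / h = (π)(0.0252)(0.438333) / 0.00486 = 7.14034 s⁻¹
ΔT = η·γ̇²·t_res/(ρ·cp) = [1350 × 7.14034² × 155.809] / [1018 × 2003] = 5.25937 K

value=5.259 K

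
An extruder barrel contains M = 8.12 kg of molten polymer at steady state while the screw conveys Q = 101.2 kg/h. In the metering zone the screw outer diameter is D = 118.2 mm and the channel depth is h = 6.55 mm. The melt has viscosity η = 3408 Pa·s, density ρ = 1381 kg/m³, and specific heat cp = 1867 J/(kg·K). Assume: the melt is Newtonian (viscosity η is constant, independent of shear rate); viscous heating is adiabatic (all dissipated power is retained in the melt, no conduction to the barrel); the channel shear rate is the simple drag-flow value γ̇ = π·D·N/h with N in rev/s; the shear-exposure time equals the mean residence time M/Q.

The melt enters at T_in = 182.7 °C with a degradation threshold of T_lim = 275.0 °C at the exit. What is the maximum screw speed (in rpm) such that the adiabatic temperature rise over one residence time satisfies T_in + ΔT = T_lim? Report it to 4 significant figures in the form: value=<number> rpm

Q_s = Q / 3600 = 101.2 / 3600 = 0.0281111 kg/s
t_res = M / Q_s = 8.12 / 0.0281111 = 288.854 s
Geometry in SI: D = 118.2 mm → 0.1182 m, h = 6.55 mm → 0.00655 m
ΔT_a = T_lim − T_in = 275.0 °C − 182.7 °C = 92.3 K
γ̇_max² = ΔT_a·ρ·cp/(η·t_res) = 92.3·1381·1867/(3408·288.854) = 241.748 s⁻²
γ̇_max = √241.748 = 15.5482 s⁻¹
Solve γ̇ = πDN/h for N: N_max = γ̇_max·h/(π·D) = 15.5482 × 0.00655 / (π × 0.1182) = 0.274255 rev/s = 16.4553 rpm

value=16.46 rpm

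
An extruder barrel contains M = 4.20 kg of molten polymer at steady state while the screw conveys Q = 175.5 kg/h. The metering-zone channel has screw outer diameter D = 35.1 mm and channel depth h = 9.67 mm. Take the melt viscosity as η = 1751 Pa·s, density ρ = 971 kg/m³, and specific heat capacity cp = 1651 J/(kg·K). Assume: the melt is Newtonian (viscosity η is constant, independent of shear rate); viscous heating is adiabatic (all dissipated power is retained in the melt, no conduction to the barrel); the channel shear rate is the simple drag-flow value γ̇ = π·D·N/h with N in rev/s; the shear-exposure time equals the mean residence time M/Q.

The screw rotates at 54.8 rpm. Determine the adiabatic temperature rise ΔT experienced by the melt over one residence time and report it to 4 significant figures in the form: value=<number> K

value=10.21 K

Throughput in SI: Q_s = 175.5 kg/h ÷ 3600 s/h = 0.04875 kg/s
Mean residence time: t_res = M/Q_s = 4.20 kg / 0.04875 kg/s = 86.1538 s
Convert to SI: D = 0.0351 m, h = 0.00967 m, N = 54.8/60 = 0.913333 rev/s
Shear rate: γ̇ = πDN/h = π·0.0351·0.913333/0.00967 = 10.415 s⁻¹
ΔT = η·γ̇²·t_res/(ρ·cp) = [1751 × 10.415² × 86.1538] / [971 × 1651] = 10.2074 K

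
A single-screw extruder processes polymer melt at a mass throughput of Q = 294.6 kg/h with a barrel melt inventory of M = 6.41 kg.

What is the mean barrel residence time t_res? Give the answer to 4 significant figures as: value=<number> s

value=78.33 s

Q_s = Q / 3600 = 294.6 / 3600 = 0.0818333 kg/s
t_res = M / Q_s = 6.41 / 0.0818333 = 78.3299 s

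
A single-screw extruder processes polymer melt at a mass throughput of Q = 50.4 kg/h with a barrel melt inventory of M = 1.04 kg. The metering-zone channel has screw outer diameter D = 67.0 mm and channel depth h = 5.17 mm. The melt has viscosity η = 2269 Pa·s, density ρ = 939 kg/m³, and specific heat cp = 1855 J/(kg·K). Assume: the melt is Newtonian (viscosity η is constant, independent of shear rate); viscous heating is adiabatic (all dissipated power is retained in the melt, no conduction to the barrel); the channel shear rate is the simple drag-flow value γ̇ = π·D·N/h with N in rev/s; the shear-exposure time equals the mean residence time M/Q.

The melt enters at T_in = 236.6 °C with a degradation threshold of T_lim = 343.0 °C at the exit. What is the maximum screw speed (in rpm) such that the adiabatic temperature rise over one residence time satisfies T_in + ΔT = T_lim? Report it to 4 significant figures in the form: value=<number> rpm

Convert throughput: Q = 50.4 kg/h = 50.4/3600 = 0.014 kg/s
t_res = M / Q_s = 1.04 ÷ 0.014 = 74.2857 s
D = 67.0 mm = 0.067 m;  h = 5.17 mm = 0.00517 m
ΔT_a = T_lim − T_in = 343.0 °C − 236.6 °C = 106.4 K
γ̇_max² = ΔT_a·ρ·cp / (η·t_res) = [106.4 × 939 × 1855] / [2269 × 74.2857] = 1099.54 s⁻²
γ̇_max = √1099.54 = 33.1593 s⁻¹
Solve γ̇ = πDN/h for N: N_max = γ̇_max·h/(π·D) = 33.1593 × 0.00517 / (π × 0.067) = 0.814463 rev/s = 48.8678 rpm

value=48.87 rpm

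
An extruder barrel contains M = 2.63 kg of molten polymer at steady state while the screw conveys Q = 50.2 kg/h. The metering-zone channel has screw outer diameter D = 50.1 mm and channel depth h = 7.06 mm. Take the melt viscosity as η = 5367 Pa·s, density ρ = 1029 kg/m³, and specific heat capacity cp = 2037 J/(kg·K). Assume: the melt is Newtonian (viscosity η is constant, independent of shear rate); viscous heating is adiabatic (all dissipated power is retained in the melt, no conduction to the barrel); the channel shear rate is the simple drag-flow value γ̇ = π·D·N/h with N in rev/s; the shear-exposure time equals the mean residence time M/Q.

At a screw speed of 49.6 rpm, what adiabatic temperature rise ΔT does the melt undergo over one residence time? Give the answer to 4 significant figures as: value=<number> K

value=164.0 K

Throughput in SI: Q_s = 50.2 kg/h ÷ 3600 s/h = 0.0139444 kg/s
t_res = M / Q_s = 2.63 / 0.0139444 = 188.606 s
D = 50.1 mm = 0.0501 m;  h = 7.06 mm = 0.00706 m;  N = 49.6 rpm / 60 = 0.826667 rev/s
γ̇ = π D N / h = (π)(0.0501)(0.826667) / 0.00706 = 18.4295 s⁻¹
Adiabatic rise: ΔT = η γ̇² t_res / (ρ cp) = 5367·(18.4295)²·188.606 / (1029·2037) = 164.024 K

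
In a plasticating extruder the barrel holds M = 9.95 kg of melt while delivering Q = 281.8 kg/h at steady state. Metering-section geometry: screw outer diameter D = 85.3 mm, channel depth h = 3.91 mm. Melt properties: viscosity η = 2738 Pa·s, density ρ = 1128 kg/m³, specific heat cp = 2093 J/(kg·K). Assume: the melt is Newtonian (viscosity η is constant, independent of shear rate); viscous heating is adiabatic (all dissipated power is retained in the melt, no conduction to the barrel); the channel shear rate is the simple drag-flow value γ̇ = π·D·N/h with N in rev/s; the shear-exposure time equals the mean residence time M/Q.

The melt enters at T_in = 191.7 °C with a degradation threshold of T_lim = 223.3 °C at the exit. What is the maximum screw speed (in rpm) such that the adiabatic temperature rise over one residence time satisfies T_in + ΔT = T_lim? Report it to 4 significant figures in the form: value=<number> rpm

Throughput in SI: Q_s = 281.8 kg/h ÷ 3600 s/h = 0.0782778 kg/s
t_res = M / Q_s = 9.95 ÷ 0.0782778 = 127.111 s
Geometry in SI: D = 85.3 mm → 0.0853 m, h = 3.91 mm → 0.00391 m
ΔT_a = T_lim − T_in = 223.3 °C − 191.7 °C = 31.6 K
γ̇_max² = ΔT_a·ρ·cp / (η·t_res) = [31.6 × 1128 × 2093] / [2738 × 127.111] = 214.362 s⁻²
γ̇_max = sqrt(214.362) = 14.6411 s⁻¹
N_max = γ̇_max h / (πD) = 14.6411·0.00391/(π·0.0853) = 0.213625 rev/s → ×60 = 12.8175 rpm

value=12.82 rpm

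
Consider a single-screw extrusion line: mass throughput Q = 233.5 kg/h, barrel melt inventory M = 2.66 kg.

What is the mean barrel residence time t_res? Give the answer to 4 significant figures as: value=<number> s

value=41.01 s

Q_s = Q / 3600 = 233.5 / 3600 = 0.0648611 kg/s
Mean residence time: t_res = M/Q_s = 2.66 kg / 0.0648611 kg/s = 41.0107 s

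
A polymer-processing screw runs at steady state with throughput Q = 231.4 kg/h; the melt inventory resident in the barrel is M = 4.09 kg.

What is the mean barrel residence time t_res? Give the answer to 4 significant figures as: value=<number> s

Q_s = Q / 3600 = 231.4 / 3600 = 0.0642778 kg/s
t_res = M / Q_s = 4.09 / 0.0642778 = 63.6301 s

value=63.63 s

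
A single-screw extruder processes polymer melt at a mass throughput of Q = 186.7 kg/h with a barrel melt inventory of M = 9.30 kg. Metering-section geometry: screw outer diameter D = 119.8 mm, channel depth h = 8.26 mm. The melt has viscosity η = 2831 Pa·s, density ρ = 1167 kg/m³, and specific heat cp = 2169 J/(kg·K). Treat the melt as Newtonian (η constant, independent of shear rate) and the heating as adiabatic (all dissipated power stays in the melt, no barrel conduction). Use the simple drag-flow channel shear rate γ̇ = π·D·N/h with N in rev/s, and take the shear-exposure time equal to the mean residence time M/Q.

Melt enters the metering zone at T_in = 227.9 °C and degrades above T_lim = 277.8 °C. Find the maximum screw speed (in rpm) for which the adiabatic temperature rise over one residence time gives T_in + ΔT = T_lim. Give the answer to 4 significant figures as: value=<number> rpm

value=20.77 rpm

Q_s = Q / 3600 = 186.7 / 3600 = 0.0518611 kg/s
Mean residence time: t_res = M/Q_s = 9.30 kg / 0.0518611 kg/s = 179.325 s
Geometry in SI: D = 119.8 mm → 0.1198 m, h = 8.26 mm → 0.00826 m
Allowable rise: ΔT_a = T_lim − T_in = 277.8 − 227.9 = 49.9 K
γ̇_max² = ΔT_a·ρ·cp/(η·t_res) = 49.9·1167·2169/(2831·179.325) = 248.8 s⁻²
Take the square root: γ̇_max = √(248.8) = 15.7734 s⁻¹
Solve γ̇ = πDN/h for N: N_max = γ̇_max·h/(π·D) = 15.7734 × 0.00826 / (π × 0.1198) = 0.346177 rev/s = 20.7706 rpm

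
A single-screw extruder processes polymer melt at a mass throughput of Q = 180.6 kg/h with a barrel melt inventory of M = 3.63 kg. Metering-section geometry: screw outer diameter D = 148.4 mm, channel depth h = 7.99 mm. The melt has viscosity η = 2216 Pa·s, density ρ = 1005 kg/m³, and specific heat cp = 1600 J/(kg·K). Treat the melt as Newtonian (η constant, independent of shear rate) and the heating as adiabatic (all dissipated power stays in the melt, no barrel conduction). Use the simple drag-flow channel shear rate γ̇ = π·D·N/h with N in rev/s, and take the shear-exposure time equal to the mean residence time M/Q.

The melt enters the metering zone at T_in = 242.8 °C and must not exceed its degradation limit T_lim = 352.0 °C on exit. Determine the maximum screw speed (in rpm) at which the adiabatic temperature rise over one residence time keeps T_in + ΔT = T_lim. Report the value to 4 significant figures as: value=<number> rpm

Q_s = Q / 3600 = 180.6 / 3600 = 0.0501667 kg/s
t_res = M / Q_s = 3.63 / 0.0501667 = 72.3588 s
Geometry in SI: D = 148.4 mm → 0.1484 m, h = 7.99 mm → 0.00799 m
ΔT_a = T_lim − T_in = 352.0 °C − 242.8 °C = 109.2 K
Invert ΔT = ηγ̇²t_res/(ρcp) for γ̇: γ̇_max² = ΔT_a ρ cp / (η t_res) = 109.2·1005·1600 / (2216·72.3588) = 1095.08 s⁻²
γ̇_max = √1095.08 = 33.0921 s⁻¹
N_max = γ̇_max·h / (π·D) = 33.0921 · 0.00799 / (π · 0.1484) = 0.567135 rev/s = 34.0281 rpm

value=34.03 rpm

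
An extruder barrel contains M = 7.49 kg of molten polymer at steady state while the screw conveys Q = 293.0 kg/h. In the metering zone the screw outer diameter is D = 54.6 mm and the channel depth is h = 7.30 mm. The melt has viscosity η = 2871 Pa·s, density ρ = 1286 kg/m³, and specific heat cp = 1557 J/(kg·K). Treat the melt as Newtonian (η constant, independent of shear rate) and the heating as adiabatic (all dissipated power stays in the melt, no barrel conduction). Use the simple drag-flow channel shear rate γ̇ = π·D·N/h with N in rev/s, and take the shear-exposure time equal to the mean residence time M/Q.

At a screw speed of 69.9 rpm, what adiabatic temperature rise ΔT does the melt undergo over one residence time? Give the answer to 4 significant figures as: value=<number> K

Convert throughput: Q = 293.0 kg/h = 293.0/3600 = 0.0813889 kg/s
t_res = M / Q_s = 7.49 ÷ 0.0813889 = 92.0273 s
Convert to SI: D = 0.0546 m, h = 0.0073 m, N = 69.9/60 = 1.165 rev/s
γ̇ = π D N / h = (π)(0.0546)(1.165) / 0.0073 = 27.3745 s⁻¹
ΔT = η·γ̇²·t_res/(ρ·cp) = [2871 × 27.3745² × 92.0273] / [1286 × 1557] = 98.8807 K

value=98.88 K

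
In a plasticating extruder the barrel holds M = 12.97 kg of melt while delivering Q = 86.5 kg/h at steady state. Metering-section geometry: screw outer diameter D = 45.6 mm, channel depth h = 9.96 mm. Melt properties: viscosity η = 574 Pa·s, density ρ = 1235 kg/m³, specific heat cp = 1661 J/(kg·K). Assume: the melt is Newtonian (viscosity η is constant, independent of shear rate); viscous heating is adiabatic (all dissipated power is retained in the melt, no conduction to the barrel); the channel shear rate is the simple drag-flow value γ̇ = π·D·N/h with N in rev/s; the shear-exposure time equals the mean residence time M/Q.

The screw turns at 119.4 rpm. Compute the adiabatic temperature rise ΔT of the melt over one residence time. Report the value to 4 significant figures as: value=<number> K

value=123.7 K

Q_s = Q / 3600 = 86.5 / 3600 = 0.0240278 kg/s
t_res = M / Q_s = 12.97 / 0.0240278 = 539.792 s
Convert to SI: D = 0.0456 m, h = 0.00996 m, N = 119.4/60 = 1.99 rev/s
γ̇ = π·D·N / h = π · 0.0456 · 1.99 / 0.00996 = 28.6226 s⁻¹
Adiabatic rise: ΔT = η γ̇² t_res / (ρ cp) = 574·(28.6226)²·539.792 / (1235·1661) = 123.742 K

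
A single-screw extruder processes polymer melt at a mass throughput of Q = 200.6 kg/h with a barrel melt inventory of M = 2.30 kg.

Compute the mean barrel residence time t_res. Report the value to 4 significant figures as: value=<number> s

Q_s = Q / 3600 = 200.6 / 3600 = 0.0557222 kg/s
t_res = M / Q_s = 2.30 ÷ 0.0557222 = 41.2762 s

value=41.28 s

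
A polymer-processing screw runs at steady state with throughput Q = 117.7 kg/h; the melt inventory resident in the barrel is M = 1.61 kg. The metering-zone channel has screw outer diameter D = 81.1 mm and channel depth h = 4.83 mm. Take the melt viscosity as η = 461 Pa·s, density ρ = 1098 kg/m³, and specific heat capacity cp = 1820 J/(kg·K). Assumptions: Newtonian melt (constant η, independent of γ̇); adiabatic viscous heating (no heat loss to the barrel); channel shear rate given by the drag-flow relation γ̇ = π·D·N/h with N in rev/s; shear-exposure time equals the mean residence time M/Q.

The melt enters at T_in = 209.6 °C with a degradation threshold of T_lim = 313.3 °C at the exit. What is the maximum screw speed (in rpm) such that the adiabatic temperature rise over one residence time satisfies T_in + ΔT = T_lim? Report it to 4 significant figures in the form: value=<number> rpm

value=108.7 rpm

Convert throughput: Q = 117.7 kg/h = 117.7/3600 = 0.0326944 kg/s
t_res = M / Q_s = 1.61 ÷ 0.0326944 = 49.2438 s
Geometry in SI: D = 81.1 mm → 0.0811 m, h = 4.83 mm → 0.00483 m
ΔT_a = T_lim − T_in = 313.3 − 209.6 = 103.7 K
γ̇_max² = ΔT_a·ρ·cp / (η·t_res) = [103.7 × 1098 × 1820] / [461 × 49.2438] = 9128.5 s⁻²
γ̇_max = √9128.5 = 95.5432 s⁻¹
N_max = γ̇_max h / (πD) = 95.5432·0.00483/(π·0.0811) = 1.81124 rev/s → ×60 = 108.674 rpm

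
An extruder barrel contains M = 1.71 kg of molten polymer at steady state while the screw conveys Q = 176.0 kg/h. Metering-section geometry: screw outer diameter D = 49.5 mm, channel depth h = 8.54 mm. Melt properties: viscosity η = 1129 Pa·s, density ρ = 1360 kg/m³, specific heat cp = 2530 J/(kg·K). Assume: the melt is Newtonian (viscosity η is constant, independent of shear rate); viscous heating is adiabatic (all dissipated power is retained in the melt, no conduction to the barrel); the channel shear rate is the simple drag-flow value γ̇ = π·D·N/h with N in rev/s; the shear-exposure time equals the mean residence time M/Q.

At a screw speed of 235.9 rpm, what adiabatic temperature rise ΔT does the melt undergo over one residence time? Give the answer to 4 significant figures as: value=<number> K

Throughput in SI: Q_s = 176.0 kg/h ÷ 3600 s/h = 0.0488889 kg/s
Mean residence time: t_res = M/Q_s = 1.71 kg / 0.0488889 kg/s = 34.9773 s
D = 49.5 mm = 0.0495 m;  h = 8.54 mm = 0.00854 m;  N = 235.9 rpm / 60 = 3.93167 rev/s
γ̇ = π·D·N / h = π · 0.0495 · 3.93167 / 0.00854 = 71.5935 s⁻¹
Adiabatic rise: ΔT = η γ̇² t_res / (ρ cp) = 1129·(71.5935)²·34.9773 / (1360·2530) = 58.8259 K

value=58.83 K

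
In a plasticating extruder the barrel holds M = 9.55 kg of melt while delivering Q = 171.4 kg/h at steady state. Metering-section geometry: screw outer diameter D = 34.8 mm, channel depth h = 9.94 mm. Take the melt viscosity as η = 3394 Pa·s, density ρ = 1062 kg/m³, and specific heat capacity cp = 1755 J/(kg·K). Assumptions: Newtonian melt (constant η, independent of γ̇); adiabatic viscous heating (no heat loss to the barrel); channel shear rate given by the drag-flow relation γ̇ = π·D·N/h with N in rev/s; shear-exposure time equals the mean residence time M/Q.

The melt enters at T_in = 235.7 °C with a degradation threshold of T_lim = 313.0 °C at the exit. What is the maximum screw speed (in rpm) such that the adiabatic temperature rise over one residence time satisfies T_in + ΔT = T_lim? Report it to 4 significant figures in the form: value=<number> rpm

value=79.36 rpm

Convert throughput: Q = 171.4 kg/h = 171.4/3600 = 0.0476111 kg/s
Mean residence time: t_res = M/Q_s = 9.55 kg / 0.0476111 kg/s = 200.583 s
Geometry in SI: D = 34.8 mm → 0.0348 m, h = 9.94 mm → 0.00994 m
ΔT_a = T_lim − T_in = 313.0 °C − 235.7 °C = 77.3 K
Invert ΔT = ηγ̇²t_res/(ρcp) for γ̇: γ̇_max² = ΔT_a ρ cp / (η t_res) = 77.3·1062·1755 / (3394·200.583) = 211.629 s⁻²
γ̇_max = sqrt(211.629) = 14.5475 s⁻¹
N_max = γ̇_max·h / (π·D) = 14.5475 · 0.00994 / (π · 0.0348) = 1.32265 rev/s = 79.3589 rpm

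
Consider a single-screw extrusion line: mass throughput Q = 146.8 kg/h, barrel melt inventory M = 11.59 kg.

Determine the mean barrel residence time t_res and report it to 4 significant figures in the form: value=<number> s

Q_s = Q / 3600 = 146.8 / 3600 = 0.0407778 kg/s
t_res = M / Q_s = 11.59 / 0.0407778 = 284.223 s

value=284.2 s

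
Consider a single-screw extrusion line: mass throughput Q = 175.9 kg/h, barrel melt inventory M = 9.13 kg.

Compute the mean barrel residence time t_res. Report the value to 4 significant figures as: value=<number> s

Convert throughput: Q = 175.9 kg/h = 175.9/3600 = 0.0488611 kg/s
t_res = M / Q_s = 9.13 / 0.0488611 = 186.856 s

value=186.9 s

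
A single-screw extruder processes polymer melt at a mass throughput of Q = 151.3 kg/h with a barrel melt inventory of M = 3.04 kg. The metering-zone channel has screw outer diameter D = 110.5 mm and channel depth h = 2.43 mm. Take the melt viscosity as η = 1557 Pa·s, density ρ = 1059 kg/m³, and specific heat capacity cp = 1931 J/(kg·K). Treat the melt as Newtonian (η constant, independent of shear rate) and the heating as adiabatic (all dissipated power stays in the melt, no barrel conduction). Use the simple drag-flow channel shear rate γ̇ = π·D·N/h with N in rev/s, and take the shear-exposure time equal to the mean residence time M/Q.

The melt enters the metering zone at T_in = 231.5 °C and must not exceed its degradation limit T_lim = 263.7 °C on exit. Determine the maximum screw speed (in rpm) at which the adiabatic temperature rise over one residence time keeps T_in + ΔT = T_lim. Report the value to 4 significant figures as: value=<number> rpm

Q_s = Q / 3600 = 151.3 / 3600 = 0.0420278 kg/s
t_res = M / Q_s = 3.04 ÷ 0.0420278 = 72.3331 s
D = 110.5 mm = 0.1105 m;  h = 2.43 mm = 0.00243 m
Allowable rise: ΔT_a = T_lim − T_in = 263.7 − 231.5 = 32.2 K
Invert ΔT = ηγ̇²t_res/(ρcp) for γ̇: γ̇_max² = ΔT_a ρ cp / (η t_res) = 32.2·1059·1931 / (1557·72.3331) = 584.667 s⁻²
γ̇_max = sqrt(584.667) = 24.1799 s⁻¹
N_max = γ̇_max h / (πD) = 24.1799·0.00243/(π·0.1105) = 0.169258 rev/s → ×60 = 10.1555 rpm

value=10.16 rpm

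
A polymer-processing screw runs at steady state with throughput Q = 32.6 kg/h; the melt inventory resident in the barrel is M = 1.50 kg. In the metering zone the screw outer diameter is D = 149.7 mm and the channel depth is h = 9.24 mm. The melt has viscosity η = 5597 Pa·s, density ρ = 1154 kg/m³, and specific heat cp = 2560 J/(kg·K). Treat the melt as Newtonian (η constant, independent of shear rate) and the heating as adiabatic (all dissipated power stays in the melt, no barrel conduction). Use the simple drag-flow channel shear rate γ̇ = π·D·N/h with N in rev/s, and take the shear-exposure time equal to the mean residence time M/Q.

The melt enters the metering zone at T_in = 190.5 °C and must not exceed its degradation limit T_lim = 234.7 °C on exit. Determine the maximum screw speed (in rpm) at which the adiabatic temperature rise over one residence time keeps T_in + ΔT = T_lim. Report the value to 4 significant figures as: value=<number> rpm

value=13.99 rpm

Convert throughput: Q = 32.6 kg/h = 32.6/3600 = 0.00905556 kg/s
t_res = M / Q_s = 1.50 / 0.00905556 = 165.644 s
D = 149.7 mm = 0.1497 m;  h = 9.24 mm = 0.00924 m
ΔT_a = T_lim − T_in = 234.7 °C − 190.5 °C = 44.2 K
Invert ΔT = ηγ̇²t_res/(ρcp) for γ̇: γ̇_max² = ΔT_a ρ cp / (η t_res) = 44.2·1154·2560 / (5597·165.644) = 140.843 s⁻²
γ̇_max = √140.843 = 11.8677 s⁻¹
Solve γ̇ = πDN/h for N: N_max = γ̇_max·h/(π·D) = 11.8677 × 0.00924 / (π × 0.1497) = 0.233168 rev/s = 13.9901 rpm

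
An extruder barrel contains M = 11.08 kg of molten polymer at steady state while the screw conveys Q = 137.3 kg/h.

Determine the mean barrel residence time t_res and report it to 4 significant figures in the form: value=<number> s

Q_s = Q / 3600 = 137.3 / 3600 = 0.0381389 kg/s
Mean residence time: t_res = M/Q_s = 11.08 kg / 0.0381389 kg/s = 290.517 s

value=290.5 s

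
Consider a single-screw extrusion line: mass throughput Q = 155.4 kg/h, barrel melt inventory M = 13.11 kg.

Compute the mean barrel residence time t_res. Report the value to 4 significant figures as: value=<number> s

value=303.7 s

Convert throughput: Q = 155.4 kg/h = 155.4/3600 = 0.0431667 kg/s
Mean residence time: t_res = M/Q_s = 13.11 kg / 0.0431667 kg/s = 303.707 s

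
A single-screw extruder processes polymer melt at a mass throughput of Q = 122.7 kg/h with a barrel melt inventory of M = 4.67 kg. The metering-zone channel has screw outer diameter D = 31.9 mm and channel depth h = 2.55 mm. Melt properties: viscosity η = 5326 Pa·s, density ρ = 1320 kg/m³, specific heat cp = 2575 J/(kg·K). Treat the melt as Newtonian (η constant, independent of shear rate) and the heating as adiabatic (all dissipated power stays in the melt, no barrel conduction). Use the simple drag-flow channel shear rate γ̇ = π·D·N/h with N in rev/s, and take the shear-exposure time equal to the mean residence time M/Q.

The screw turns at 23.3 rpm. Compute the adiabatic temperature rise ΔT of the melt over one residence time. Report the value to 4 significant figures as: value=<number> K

Throughput in SI: Q_s = 122.7 kg/h ÷ 3600 s/h = 0.0340833 kg/s
t_res = M / Q_s = 4.67 ÷ 0.0340833 = 137.017 s
Geometry in metres: D = 31.9 mm → 0.0319 m, h = 2.55 mm → 0.00255 m; screw speed N = 23.3 rpm = 0.388333 rev/s
γ̇ = π D N / h = (π)(0.0319)(0.388333) / 0.00255 = 15.2618 s⁻¹
ΔT = η·γ̇²·t_res / (ρ·cp) = 5326 · (15.2618)² · 137.017 / (1320 · 2575) = 50.0075 K

value=50.01 K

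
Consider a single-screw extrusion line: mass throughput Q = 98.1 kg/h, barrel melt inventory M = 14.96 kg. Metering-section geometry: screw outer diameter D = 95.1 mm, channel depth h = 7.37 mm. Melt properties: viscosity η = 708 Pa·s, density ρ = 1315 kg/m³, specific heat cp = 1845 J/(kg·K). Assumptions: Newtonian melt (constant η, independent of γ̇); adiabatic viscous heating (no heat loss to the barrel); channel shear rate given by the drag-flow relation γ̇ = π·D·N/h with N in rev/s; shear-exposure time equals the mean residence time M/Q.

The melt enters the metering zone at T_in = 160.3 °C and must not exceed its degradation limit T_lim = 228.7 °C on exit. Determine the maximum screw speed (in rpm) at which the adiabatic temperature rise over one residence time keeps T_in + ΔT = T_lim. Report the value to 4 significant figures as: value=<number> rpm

Throughput in SI: Q_s = 98.1 kg/h ÷ 3600 s/h = 0.02725 kg/s
t_res = M / Q_s = 14.96 ÷ 0.02725 = 548.991 s
Geometry in SI: D = 95.1 mm → 0.0951 m, h = 7.37 mm → 0.00737 m
ΔT_a = T_lim − T_in = 228.7 − 160.3 = 68.4 K
Invert ΔT = ηγ̇²t_res/(ρcp) for γ̇: γ̇_max² = ΔT_a ρ cp / (η t_res) = 68.4·1315·1845 / (708·548.991) = 426.953 s⁻²
γ̇_max = sqrt(426.953) = 20.6628 s⁻¹
N_max = γ̇_max·h / (π·D) = 20.6628 · 0.00737 / (π · 0.0951) = 0.509715 rev/s = 30.5829 rpm

value=30.58 rpm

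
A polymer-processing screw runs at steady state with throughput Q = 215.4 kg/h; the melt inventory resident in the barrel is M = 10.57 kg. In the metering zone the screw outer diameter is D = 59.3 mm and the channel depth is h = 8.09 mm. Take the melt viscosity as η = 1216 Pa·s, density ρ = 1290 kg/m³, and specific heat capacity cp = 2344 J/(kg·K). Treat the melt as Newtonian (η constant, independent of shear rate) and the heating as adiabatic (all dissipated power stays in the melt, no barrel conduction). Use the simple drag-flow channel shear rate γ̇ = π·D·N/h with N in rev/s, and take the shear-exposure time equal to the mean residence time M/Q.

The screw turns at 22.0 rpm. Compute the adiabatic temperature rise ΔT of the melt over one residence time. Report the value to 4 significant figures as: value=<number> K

Q_s = Q / 3600 = 215.4 / 3600 = 0.0598333 kg/s
t_res = M / Q_s = 10.57 / 0.0598333 = 176.657 s
Geometry in metres: D = 59.3 mm → 0.0593 m, h = 8.09 mm → 0.00809 m; screw speed N = 22.0 rpm = 0.366667 rev/s
γ̇ = π·D·N / h = π · 0.0593 · 0.366667 / 0.00809 = 8.4436 s⁻¹
ΔT = η·γ̇²·t_res/(ρ·cp) = [1216 × 8.4436² × 176.657] / [1290 × 2344] = 5.06492 K

value=5.065 K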